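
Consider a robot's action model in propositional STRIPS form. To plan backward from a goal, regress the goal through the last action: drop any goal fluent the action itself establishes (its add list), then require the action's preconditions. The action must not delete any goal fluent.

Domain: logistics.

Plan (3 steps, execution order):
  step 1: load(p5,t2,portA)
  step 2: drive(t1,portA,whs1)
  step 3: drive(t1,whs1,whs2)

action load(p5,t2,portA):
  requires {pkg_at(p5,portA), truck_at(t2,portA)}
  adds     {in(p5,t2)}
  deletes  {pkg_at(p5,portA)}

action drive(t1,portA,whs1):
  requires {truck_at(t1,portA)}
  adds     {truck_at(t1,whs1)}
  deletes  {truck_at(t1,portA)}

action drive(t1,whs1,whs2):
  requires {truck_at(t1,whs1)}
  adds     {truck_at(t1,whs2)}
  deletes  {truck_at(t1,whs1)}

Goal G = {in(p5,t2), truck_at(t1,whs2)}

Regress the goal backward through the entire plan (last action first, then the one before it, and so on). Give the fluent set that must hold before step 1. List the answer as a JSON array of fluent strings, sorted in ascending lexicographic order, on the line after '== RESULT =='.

Regress step by step:
  through step 3 (drive(t1,whs1,whs2)): drop {truck_at(t1,whs2)}, keep {in(p5,t2)}, require {truck_at(t1,whs1)}
    → {in(p5,t2), truck_at(t1,whs1)}
  through step 2 (drive(t1,portA,whs1)): drop {truck_at(t1,whs1)}, keep {in(p5,t2)}, require {truck_at(t1,portA)}
    → {in(p5,t2), truck_at(t1,portA)}
  through step 1 (load(p5,t2,portA)): drop {in(p5,t2)}, keep {truck_at(t1,portA)}, require {pkg_at(p5,portA), truck_at(t2,portA)}
    → {pkg_at(p5,portA), truck_at(t1,portA), truck_at(t2,portA)}

== RESULT ==
["pkg_at(p5,portA)", "truck_at(t1,portA)", "truck_at(t2,portA)"]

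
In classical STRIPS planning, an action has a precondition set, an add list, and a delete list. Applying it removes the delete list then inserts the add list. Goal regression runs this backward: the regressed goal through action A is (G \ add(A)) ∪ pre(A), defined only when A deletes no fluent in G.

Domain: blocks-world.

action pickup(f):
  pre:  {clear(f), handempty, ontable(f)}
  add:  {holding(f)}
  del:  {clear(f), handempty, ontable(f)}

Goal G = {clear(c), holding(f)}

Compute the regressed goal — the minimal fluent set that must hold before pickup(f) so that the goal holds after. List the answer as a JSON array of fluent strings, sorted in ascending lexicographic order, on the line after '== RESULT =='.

Compute (G \ add) ∪ pre:
  G ∩ del = {}  (empty — regression defined)
  G \ add = {clear(c), holding(f)} \ {holding(f)} = {clear(c)}
  ∪ pre   = {clear(c)} ∪ {clear(f), handempty, ontable(f)}
          = {clear(c), clear(f), handempty, ontable(f)}

== RESULT ==
["clear(c)", "clear(f)", "handempty", "ontable(f)"]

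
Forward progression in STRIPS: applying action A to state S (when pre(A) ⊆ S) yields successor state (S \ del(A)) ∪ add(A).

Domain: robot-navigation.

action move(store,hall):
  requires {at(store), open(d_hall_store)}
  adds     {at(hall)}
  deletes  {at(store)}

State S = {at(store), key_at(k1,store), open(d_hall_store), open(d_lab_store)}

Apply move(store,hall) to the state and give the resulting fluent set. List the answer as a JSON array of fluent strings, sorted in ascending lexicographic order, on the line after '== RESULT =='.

Progress:
  pre ⊆ S: {at(store), open(d_hall_store)} ⊆ S  — applicable
  S \ del = {key_at(k1,store), open(d_hall_store), open(d_lab_store)}
  ∪ add   = {at(hall), key_at(k1,store), open(d_hall_store), open(d_lab_store)}

== RESULT ==
["at(hall)", "key_at(k1,store)", "open(d_hall_store)", "open(d_lab_store)"]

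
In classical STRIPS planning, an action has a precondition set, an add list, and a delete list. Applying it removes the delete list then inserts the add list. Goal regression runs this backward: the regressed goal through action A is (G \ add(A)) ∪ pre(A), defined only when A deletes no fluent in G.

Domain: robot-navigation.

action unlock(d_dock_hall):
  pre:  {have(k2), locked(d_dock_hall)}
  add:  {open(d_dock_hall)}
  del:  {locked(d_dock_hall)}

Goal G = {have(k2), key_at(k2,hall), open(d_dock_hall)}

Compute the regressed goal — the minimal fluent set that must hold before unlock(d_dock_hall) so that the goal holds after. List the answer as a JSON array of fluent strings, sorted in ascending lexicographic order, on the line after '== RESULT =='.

Compute (G \ add) ∪ pre:
  G ∩ del = {}  (empty — regression defined)
  G \ add = {have(k2), key_at(k2,hall), open(d_dock_hall)} \ {open(d_dock_hall)} = {have(k2), key_at(k2,hall)}
  ∪ pre   = {have(k2), key_at(k2,hall)} ∪ {have(k2), locked(d_dock_hall)}
          = {have(k2), key_at(k2,hall), locked(d_dock_hall)}

== RESULT ==
["have(k2)", "key_at(k2,hall)", "locked(d_dock_hall)"]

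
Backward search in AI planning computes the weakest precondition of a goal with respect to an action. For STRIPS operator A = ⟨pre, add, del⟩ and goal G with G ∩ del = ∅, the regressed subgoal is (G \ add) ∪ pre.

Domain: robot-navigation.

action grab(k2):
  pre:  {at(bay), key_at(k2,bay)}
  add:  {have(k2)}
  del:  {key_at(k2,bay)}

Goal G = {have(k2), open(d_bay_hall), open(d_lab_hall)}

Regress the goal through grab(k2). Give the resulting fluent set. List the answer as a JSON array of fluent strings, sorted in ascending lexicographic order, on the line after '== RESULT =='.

Compute (G \ add) ∪ pre:
  G ∩ del = {}  (empty — regression defined)
  G \ add = {have(k2), open(d_bay_hall), open(d_lab_hall)} \ {have(k2)} = {open(d_bay_hall), open(d_lab_hall)}
  ∪ pre   = {open(d_bay_hall), open(d_lab_hall)} ∪ {at(bay), key_at(k2,bay)}
          = {at(bay), key_at(k2,bay), open(d_bay_hall), open(d_lab_hall)}

== RESULT ==
["at(bay)", "key_at(k2,bay)", "open(d_bay_hall)", "open(d_lab_hall)"]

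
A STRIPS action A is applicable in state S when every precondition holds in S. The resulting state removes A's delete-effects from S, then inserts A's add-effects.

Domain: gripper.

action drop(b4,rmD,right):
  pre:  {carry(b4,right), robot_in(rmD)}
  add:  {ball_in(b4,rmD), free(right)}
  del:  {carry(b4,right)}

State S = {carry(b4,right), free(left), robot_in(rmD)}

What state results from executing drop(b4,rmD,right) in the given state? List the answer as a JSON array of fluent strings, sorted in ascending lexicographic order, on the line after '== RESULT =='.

Compute (S \ del) ∪ add:
  pre ⊆ S: {carry(b4,right), robot_in(rmD)} ⊆ S  — applicable
  S \ del = {free(left), robot_in(rmD)}
  ∪ add   = {ball_in(b4,rmD), free(left), free(right), robot_in(rmD)}

== RESULT ==
["ball_in(b4,rmD)", "free(left)", "free(right)", "robot_in(rmD)"]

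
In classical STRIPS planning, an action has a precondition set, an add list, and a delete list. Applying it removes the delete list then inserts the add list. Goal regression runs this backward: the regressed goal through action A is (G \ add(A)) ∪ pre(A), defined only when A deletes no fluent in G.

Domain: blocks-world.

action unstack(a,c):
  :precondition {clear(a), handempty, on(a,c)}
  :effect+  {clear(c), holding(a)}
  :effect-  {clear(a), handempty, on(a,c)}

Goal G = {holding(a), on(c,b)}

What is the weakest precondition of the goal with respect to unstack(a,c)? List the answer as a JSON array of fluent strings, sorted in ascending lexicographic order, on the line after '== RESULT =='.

Regress:
  G ∩ del = {}  (empty — regression defined)
  G \ add = {holding(a), on(c,b)} \ {clear(c), holding(a)} = {on(c,b)}
  ∪ pre   = {on(c,b)} ∪ {clear(a), handempty, on(a,c)}
          = {clear(a), handempty, on(a,c), on(c,b)}

== RESULT ==
["clear(a)", "handempty", "on(a,c)", "on(c,b)"]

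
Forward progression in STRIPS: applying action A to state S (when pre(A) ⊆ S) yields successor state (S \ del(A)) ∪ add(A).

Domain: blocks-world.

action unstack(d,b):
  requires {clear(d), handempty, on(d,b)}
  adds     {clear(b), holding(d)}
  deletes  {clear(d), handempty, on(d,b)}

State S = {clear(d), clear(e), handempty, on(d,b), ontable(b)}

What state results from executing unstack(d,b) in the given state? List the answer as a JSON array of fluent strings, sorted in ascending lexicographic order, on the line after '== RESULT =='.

Compute (S \ del) ∪ add:
  pre ⊆ S: {clear(d), handempty, on(d,b)} ⊆ S  — applicable
  S \ del = {clear(e), ontable(b)}
  ∪ add   = {clear(b), clear(e), holding(d), ontable(b)}

== RESULT ==
["clear(b)", "clear(e)", "holding(d)", "ontable(b)"]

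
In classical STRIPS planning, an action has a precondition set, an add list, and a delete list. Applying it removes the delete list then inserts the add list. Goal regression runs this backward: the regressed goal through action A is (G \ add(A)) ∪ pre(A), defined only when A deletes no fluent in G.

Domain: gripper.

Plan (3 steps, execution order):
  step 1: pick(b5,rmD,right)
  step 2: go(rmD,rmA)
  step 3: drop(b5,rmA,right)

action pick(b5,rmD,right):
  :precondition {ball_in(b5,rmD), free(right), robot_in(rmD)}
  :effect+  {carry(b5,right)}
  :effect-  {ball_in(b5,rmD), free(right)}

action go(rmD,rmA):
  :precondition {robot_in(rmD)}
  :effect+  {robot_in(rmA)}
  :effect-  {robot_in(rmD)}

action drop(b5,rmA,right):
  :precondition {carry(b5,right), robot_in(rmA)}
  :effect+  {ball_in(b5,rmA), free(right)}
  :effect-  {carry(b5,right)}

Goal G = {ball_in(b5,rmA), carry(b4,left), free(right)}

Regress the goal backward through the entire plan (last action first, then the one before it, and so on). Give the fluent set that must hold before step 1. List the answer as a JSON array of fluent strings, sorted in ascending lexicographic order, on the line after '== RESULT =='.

Work backward from the goal:
  through step 3 (drop(b5,rmA,right)): drop {ball_in(b5,rmA), free(right)}, keep {carry(b4,left)}, require {carry(b5,right), robot_in(rmA)}
    → {carry(b4,left), carry(b5,right), robot_in(rmA)}
  through step 2 (go(rmD,rmA)): drop {robot_in(rmA)}, keep {carry(b4,left), carry(b5,right)}, require {robot_in(rmD)}
    → {carry(b4,left), carry(b5,right), robot_in(rmD)}
  through step 1 (pick(b5,rmD,right)): drop {carry(b5,right)}, keep {carry(b4,left), robot_in(rmD)}, require {ball_in(b5,rmD), free(right), robot_in(rmD)}
    → {ball_in(b5,rmD), carry(b4,left), free(right), robot_in(rmD)}

== RESULT ==
["ball_in(b5,rmD)", "carry(b4,left)", "free(right)", "robot_in(rmD)"]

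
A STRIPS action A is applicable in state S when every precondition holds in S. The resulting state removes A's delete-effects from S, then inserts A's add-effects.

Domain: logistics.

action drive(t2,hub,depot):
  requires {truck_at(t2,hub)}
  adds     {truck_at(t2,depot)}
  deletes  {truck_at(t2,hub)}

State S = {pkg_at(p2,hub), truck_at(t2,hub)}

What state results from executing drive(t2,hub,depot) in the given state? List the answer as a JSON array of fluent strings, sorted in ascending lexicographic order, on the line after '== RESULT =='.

Progress:
  pre ⊆ S: {truck_at(t2,hub)} ⊆ S  — applicable
  S \ del = {pkg_at(p2,hub)}
  ∪ add   = {pkg_at(p2,hub), truck_at(t2,depot)}

== RESULT ==
["pkg_at(p2,hub)", "truck_at(t2,depot)"]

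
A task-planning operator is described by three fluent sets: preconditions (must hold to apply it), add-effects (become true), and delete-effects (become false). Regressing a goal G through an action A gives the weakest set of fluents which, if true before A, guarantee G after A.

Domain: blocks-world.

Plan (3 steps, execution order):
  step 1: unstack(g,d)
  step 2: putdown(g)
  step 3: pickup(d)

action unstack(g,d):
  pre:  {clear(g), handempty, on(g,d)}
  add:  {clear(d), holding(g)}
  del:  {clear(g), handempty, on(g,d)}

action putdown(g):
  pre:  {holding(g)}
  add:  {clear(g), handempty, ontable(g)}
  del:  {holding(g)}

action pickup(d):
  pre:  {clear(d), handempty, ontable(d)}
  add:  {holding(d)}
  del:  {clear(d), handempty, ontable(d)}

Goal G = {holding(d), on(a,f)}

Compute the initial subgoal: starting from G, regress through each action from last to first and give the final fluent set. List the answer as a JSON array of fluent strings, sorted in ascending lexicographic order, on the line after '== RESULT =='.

Regress step by step:
  through step 3 (pickup(d)): drop {holding(d)}, keep {on(a,f)}, require {clear(d), handempty, ontable(d)}
    → {clear(d), handempty, on(a,f), ontable(d)}
  through step 2 (putdown(g)): drop {handempty}, keep {clear(d), on(a,f), ontable(d)}, require {holding(g)}
    → {clear(d), holding(g), on(a,f), ontable(d)}
  through step 1 (unstack(g,d)): drop {clear(d), holding(g)}, keep {on(a,f), ontable(d)}, require {clear(g), handempty, on(g,d)}
    → {clear(g), handempty, on(a,f), on(g,d), ontable(d)}

== RESULT ==
["clear(g)", "handempty", "on(a,f)", "on(g,d)", "ontable(d)"]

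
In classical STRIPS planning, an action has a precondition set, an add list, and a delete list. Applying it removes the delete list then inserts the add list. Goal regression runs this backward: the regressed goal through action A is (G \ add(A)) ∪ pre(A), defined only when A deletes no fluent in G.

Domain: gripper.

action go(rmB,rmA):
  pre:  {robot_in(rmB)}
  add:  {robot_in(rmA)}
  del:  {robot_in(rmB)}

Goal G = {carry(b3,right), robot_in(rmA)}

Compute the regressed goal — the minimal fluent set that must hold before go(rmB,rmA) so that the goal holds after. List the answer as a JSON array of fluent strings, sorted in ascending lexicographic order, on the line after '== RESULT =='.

Compute (G \ add) ∪ pre:
  G ∩ del = {}  (empty — regression defined)
  G \ add = {carry(b3,right), robot_in(rmA)} \ {robot_in(rmA)} = {carry(b3,right)}
  ∪ pre   = {carry(b3,right)} ∪ {robot_in(rmB)}
          = {carry(b3,right), robot_in(rmB)}

== RESULT ==
["carry(b3,right)", "robot_in(rmB)"]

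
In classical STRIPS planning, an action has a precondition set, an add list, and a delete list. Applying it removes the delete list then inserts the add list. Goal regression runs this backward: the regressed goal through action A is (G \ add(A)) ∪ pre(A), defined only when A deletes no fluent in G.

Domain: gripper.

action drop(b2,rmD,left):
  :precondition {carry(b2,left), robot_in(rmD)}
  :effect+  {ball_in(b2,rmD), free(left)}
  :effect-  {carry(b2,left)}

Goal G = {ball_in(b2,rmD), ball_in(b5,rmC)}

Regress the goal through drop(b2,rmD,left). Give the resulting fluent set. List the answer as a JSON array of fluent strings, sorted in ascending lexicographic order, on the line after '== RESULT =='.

Regress:
  G ∩ del = {}  (empty — regression defined)
  G \ add = {ball_in(b2,rmD), ball_in(b5,rmC)} \ {ball_in(b2,rmD), free(left)} = {ball_in(b5,rmC)}
  ∪ pre   = {ball_in(b5,rmC)} ∪ {carry(b2,left), robot_in(rmD)}
          = {ball_in(b5,rmC), carry(b2,left), robot_in(rmD)}

== RESULT ==
["ball_in(b5,rmC)", "carry(b2,left)", "robot_in(rmD)"]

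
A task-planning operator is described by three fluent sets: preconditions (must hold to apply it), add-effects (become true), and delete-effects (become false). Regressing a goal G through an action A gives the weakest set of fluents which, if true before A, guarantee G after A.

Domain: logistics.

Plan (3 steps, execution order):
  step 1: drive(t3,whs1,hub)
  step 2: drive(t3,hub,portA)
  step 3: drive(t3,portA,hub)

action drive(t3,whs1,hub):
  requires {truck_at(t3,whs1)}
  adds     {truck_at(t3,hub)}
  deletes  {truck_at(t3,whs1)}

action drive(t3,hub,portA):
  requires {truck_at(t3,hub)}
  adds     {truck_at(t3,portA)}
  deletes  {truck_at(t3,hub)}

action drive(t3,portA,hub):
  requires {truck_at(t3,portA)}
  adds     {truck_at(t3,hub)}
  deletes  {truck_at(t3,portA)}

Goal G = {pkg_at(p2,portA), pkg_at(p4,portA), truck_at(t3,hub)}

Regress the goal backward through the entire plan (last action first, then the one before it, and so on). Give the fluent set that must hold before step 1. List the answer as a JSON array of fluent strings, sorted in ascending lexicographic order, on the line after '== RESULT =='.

Regress step by step:
  through step 3 (drive(t3,portA,hub)): drop {truck_at(t3,hub)}, keep {pkg_at(p2,portA), pkg_at(p4,portA)}, require {truck_at(t3,portA)}
    → {pkg_at(p2,portA), pkg_at(p4,portA), truck_at(t3,portA)}
  through step 2 (drive(t3,hub,portA)): drop {truck_at(t3,portA)}, keep {pkg_at(p2,portA), pkg_at(p4,portA)}, require {truck_at(t3,hub)}
    → {pkg_at(p2,portA), pkg_at(p4,portA), truck_at(t3,hub)}
  through step 1 (drive(t3,whs1,hub)): drop {truck_at(t3,hub)}, keep {pkg_at(p2,portA), pkg_at(p4,portA)}, require {truck_at(t3,whs1)}
    → {pkg_at(p2,portA), pkg_at(p4,portA), truck_at(t3,whs1)}

== RESULT ==
["pkg_at(p2,portA)", "pkg_at(p4,portA)", "truck_at(t3,whs1)"]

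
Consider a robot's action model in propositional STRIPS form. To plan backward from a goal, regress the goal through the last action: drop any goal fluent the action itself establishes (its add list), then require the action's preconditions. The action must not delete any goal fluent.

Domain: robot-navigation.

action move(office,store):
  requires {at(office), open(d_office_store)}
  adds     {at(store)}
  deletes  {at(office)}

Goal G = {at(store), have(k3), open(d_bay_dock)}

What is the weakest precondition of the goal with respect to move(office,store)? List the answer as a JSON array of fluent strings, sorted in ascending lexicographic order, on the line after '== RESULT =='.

Regress:
  G ∩ del = {}  (empty — regression defined)
  G \ add = {at(store), have(k3), open(d_bay_dock)} \ {at(store)} = {have(k3), open(d_bay_dock)}
  ∪ pre   = {have(k3), open(d_bay_dock)} ∪ {at(office), open(d_office_store)}
          = {at(office), have(k3), open(d_bay_dock), open(d_office_store)}

== RESULT ==
["at(office)", "have(k3)", "open(d_bay_dock)", "open(d_office_store)"]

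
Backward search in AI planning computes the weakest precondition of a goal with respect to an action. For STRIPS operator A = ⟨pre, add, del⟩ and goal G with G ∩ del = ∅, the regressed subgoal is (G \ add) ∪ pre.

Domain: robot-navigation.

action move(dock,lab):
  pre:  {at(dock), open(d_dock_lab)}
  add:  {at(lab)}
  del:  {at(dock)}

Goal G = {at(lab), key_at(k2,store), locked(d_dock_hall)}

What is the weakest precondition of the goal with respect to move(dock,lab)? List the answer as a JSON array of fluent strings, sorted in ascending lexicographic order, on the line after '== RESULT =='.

Regress:
  G ∩ del = {}  (empty — regression defined)
  G \ add = {at(lab), key_at(k2,store), locked(d_dock_hall)} \ {at(lab)} = {key_at(k2,store), locked(d_dock_hall)}
  ∪ pre   = {key_at(k2,store), locked(d_dock_hall)} ∪ {at(dock), open(d_dock_lab)}
          = {at(dock), key_at(k2,store), locked(d_dock_hall), open(d_dock_lab)}

== RESULT ==
["at(dock)", "key_at(k2,store)", "locked(d_dock_hall)", "open(d_dock_lab)"]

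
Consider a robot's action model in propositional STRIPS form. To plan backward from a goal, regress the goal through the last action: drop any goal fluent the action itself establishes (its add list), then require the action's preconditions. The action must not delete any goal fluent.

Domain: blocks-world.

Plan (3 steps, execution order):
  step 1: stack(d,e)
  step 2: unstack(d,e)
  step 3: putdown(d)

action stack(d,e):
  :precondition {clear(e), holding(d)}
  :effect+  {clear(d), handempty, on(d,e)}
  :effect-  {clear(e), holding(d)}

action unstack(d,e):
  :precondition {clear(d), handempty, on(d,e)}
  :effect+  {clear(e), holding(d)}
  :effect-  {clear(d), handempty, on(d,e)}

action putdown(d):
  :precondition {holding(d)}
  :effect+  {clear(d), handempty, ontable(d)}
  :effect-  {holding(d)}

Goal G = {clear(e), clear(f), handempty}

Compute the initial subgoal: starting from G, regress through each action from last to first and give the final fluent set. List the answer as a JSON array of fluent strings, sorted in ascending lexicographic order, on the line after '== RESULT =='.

Work backward from the goal:
  through step 3 (putdown(d)): drop {handempty}, keep {clear(e), clear(f)}, require {holding(d)}
    → {clear(e), clear(f), holding(d)}
  through step 2 (unstack(d,e)): drop {clear(e), holding(d)}, keep {clear(f)}, require {clear(d), handempty, on(d,e)}
    → {clear(d), clear(f), handempty, on(d,e)}
  through step 1 (stack(d,e)): drop {clear(d), handempty, on(d,e)}, keep {clear(f)}, require {clear(e), holding(d)}
    → {clear(e), clear(f), holding(d)}

== RESULT ==
["clear(e)", "clear(f)", "holding(d)"]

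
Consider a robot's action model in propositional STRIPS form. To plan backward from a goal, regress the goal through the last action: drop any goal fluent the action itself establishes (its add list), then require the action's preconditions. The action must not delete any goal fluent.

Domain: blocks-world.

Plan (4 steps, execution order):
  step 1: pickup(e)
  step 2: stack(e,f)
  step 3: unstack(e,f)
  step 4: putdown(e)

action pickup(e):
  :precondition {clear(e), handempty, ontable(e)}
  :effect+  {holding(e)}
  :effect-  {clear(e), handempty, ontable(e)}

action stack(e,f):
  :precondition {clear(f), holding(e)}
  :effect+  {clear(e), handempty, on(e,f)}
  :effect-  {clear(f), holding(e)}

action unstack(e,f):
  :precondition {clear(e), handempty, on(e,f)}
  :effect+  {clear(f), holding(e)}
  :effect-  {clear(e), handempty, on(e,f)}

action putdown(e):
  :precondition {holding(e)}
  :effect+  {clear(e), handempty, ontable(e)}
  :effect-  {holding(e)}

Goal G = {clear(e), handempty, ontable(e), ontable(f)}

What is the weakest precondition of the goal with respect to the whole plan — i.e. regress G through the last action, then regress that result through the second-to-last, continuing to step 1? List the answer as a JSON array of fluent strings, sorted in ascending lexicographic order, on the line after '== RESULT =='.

Regress step by step:
  through step 4 (putdown(e)): drop {clear(e), handempty, ontable(e)}, keep {ontable(f)}, require {holding(e)}
    → {holding(e), ontable(f)}
  through step 3 (unstack(e,f)): drop {holding(e)}, keep {ontable(f)}, require {clear(e), handempty, on(e,f)}
    → {clear(e), handempty, on(e,f), ontable(f)}
  through step 2 (stack(e,f)): drop {clear(e), handempty, on(e,f)}, keep {ontable(f)}, require {clear(f), holding(e)}
    → {clear(f), holding(e), ontable(f)}
  through step 1 (pickup(e)): drop {holding(e)}, keep {clear(f), ontable(f)}, require {clear(e), handempty, ontable(e)}
    → {clear(e), clear(f), handempty, ontable(e), ontable(f)}

== RESULT ==
["clear(e)", "clear(f)", "handempty", "ontable(e)", "ontable(f)"]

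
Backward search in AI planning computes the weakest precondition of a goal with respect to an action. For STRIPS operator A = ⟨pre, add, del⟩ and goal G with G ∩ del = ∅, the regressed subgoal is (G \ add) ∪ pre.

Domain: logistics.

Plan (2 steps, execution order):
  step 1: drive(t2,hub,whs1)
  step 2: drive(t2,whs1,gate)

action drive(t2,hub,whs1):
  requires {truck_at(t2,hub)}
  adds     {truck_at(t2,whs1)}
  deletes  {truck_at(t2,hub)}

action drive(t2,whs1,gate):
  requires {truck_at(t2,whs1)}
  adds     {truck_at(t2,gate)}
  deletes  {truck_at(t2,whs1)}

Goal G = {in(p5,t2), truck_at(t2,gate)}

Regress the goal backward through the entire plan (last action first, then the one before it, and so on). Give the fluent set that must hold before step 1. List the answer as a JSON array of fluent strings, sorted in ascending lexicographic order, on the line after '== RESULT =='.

Regress step by step:
  through step 2 (drive(t2,whs1,gate)): drop {truck_at(t2,gate)}, keep {in(p5,t2)}, require {truck_at(t2,whs1)}
    → {in(p5,t2), truck_at(t2,whs1)}
  through step 1 (drive(t2,hub,whs1)): drop {truck_at(t2,whs1)}, keep {in(p5,t2)}, require {truck_at(t2,hub)}
    → {in(p5,t2), truck_at(t2,hub)}

== RESULT ==
["in(p5,t2)", "truck_at(t2,hub)"]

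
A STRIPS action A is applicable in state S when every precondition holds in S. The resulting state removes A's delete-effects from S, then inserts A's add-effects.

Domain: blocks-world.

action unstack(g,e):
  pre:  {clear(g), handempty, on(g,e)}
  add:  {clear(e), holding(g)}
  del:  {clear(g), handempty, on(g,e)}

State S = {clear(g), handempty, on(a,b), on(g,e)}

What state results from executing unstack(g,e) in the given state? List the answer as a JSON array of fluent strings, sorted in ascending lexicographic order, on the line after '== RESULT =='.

Progress:
  pre ⊆ S: {clear(g), handempty, on(g,e)} ⊆ S  — applicable
  S \ del = {on(a,b)}
  ∪ add   = {clear(e), holding(g), on(a,b)}

== RESULT ==
["clear(e)", "holding(g)", "on(a,b)"]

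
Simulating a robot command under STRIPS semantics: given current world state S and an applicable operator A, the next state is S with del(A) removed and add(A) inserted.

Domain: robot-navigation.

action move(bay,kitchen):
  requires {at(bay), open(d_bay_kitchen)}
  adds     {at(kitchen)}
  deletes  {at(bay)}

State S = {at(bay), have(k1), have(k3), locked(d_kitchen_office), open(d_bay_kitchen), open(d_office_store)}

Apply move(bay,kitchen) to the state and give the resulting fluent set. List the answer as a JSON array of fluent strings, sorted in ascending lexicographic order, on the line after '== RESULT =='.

Compute (S \ del) ∪ add:
  pre ⊆ S: {at(bay), open(d_bay_kitchen)} ⊆ S  — applicable
  S \ del = {have(k1), have(k3), locked(d_kitchen_office), open(d_bay_kitchen), open(d_office_store)}
  ∪ add   = {at(kitchen), have(k1), have(k3), locked(d_kitchen_office), open(d_bay_kitchen), open(d_office_store)}

== RESULT ==
["at(kitchen)", "have(k1)", "have(k3)", "locked(d_kitchen_office)", "open(d_bay_kitchen)", "open(d_office_store)"]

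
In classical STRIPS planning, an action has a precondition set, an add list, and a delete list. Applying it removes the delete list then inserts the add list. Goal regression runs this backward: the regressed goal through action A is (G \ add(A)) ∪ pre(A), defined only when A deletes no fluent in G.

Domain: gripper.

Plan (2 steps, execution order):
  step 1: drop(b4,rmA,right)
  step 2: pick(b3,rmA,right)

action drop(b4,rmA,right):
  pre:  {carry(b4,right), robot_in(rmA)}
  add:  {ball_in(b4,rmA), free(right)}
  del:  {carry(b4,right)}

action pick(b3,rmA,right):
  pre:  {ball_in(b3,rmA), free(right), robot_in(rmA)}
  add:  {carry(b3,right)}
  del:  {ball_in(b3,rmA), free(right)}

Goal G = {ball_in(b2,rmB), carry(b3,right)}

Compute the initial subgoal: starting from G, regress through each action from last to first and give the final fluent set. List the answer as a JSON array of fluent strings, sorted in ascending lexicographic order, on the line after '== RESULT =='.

Work backward from the goal:
  through step 2 (pick(b3,rmA,right)): drop {carry(b3,right)}, keep {ball_in(b2,rmB)}, require {ball_in(b3,rmA), free(right), robot_in(rmA)}
    → {ball_in(b2,rmB), ball_in(b3,rmA), free(right), robot_in(rmA)}
  through step 1 (drop(b4,rmA,right)): drop {free(right)}, keep {ball_in(b2,rmB), ball_in(b3,rmA), robot_in(rmA)}, require {carry(b4,right), robot_in(rmA)}
    → {ball_in(b2,rmB), ball_in(b3,rmA), carry(b4,right), robot_in(rmA)}

== RESULT ==
["ball_in(b2,rmB)", "ball_in(b3,rmA)", "carry(b4,right)", "robot_in(rmA)"]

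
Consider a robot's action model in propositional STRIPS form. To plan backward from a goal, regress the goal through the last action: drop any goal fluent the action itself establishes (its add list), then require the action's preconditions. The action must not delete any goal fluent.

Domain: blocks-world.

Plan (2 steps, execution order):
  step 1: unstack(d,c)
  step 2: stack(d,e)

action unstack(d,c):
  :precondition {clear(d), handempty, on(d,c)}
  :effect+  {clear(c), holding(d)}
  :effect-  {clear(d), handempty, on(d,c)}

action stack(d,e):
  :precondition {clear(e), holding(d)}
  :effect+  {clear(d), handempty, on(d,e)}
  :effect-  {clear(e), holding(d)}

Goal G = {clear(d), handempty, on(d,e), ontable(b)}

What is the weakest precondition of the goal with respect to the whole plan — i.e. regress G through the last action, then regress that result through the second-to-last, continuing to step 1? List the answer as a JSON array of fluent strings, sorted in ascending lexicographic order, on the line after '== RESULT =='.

Work backward from the goal:
  through step 2 (stack(d,e)): drop {clear(d), handempty, on(d,e)}, keep {ontable(b)}, require {clear(e), holding(d)}
    → {clear(e), holding(d), ontable(b)}
  through step 1 (unstack(d,c)): drop {holding(d)}, keep {clear(e), ontable(b)}, require {clear(d), handempty, on(d,c)}
    → {clear(d), clear(e), handempty, on(d,c), ontable(b)}

== RESULT ==
["clear(d)", "clear(e)", "handempty", "on(d,c)", "ontable(b)"]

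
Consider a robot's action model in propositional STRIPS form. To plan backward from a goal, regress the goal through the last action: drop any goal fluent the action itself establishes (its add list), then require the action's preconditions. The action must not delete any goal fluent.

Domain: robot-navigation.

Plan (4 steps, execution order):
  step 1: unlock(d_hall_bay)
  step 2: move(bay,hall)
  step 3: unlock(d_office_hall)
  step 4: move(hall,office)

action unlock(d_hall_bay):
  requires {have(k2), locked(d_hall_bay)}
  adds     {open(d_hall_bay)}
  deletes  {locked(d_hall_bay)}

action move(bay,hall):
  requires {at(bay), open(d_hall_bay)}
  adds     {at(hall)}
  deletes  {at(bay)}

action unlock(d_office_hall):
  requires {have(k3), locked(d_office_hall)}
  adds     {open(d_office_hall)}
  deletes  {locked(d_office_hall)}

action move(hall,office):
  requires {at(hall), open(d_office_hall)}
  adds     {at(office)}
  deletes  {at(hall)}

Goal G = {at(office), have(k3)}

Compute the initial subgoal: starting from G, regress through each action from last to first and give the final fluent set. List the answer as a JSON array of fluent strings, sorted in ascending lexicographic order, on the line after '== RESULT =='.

Regress step by step:
  through step 4 (move(hall,office)): drop {at(office)}, keep {have(k3)}, require {at(hall), open(d_office_hall)}
    → {at(hall), have(k3), open(d_office_hall)}
  through step 3 (unlock(d_office_hall)): drop {open(d_office_hall)}, keep {at(hall), have(k3)}, require {have(k3), locked(d_office_hall)}
    → {at(hall), have(k3), locked(d_office_hall)}
  through step 2 (move(bay,hall)): drop {at(hall)}, keep {have(k3), locked(d_office_hall)}, require {at(bay), open(d_hall_bay)}
    → {at(bay), have(k3), locked(d_office_hall), open(d_hall_bay)}
  through step 1 (unlock(d_hall_bay)): drop {open(d_hall_bay)}, keep {at(bay), have(k3), locked(d_office_hall)}, require {have(k2), locked(d_hall_bay)}
    → {at(bay), have(k2), have(k3), locked(d_hall_bay), locked(d_office_hall)}

== RESULT ==
["at(bay)", "have(k2)", "have(k3)", "locked(d_hall_bay)", "locked(d_office_hall)"]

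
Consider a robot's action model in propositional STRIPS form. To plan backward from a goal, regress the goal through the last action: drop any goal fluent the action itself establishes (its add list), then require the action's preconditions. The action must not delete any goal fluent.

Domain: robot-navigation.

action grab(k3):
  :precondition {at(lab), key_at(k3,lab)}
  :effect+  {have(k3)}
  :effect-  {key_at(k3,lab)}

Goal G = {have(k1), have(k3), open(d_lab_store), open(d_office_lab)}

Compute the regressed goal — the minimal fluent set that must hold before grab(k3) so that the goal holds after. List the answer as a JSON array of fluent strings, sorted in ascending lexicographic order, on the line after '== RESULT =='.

Regress:
  G ∩ del = {}  (empty — regression defined)
  G \ add = {have(k1), have(k3), open(d_lab_store), open(d_office_lab)} \ {have(k3)} = {have(k1), open(d_lab_store), open(d_office_lab)}
  ∪ pre   = {have(k1), open(d_lab_store), open(d_office_lab)} ∪ {at(lab), key_at(k3,lab)}
          = {at(lab), have(k1), key_at(k3,lab), open(d_lab_store), open(d_office_lab)}

== RESULT ==
["at(lab)", "have(k1)", "key_at(k3,lab)", "open(d_lab_store)", "open(d_office_lab)"]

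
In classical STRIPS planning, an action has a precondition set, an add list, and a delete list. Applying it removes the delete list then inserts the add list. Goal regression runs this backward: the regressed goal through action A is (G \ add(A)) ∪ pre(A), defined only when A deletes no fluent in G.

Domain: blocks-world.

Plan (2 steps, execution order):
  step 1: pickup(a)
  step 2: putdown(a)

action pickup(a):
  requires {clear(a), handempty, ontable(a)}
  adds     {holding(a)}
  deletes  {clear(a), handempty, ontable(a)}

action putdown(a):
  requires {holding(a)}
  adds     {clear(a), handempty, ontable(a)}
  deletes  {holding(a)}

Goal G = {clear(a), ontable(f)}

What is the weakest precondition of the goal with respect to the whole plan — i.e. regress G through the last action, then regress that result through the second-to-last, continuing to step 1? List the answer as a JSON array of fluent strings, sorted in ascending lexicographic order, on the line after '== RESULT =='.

Regress step by step:
  through step 2 (putdown(a)): drop {clear(a)}, keep {ontable(f)}, require {holding(a)}
    → {holding(a), ontable(f)}
  through step 1 (pickup(a)): drop {holding(a)}, keep {ontable(f)}, require {clear(a), handempty, ontable(a)}
    → {clear(a), handempty, ontable(a), ontable(f)}

== RESULT ==
["clear(a)", "handempty", "ontable(a)", "ontable(f)"]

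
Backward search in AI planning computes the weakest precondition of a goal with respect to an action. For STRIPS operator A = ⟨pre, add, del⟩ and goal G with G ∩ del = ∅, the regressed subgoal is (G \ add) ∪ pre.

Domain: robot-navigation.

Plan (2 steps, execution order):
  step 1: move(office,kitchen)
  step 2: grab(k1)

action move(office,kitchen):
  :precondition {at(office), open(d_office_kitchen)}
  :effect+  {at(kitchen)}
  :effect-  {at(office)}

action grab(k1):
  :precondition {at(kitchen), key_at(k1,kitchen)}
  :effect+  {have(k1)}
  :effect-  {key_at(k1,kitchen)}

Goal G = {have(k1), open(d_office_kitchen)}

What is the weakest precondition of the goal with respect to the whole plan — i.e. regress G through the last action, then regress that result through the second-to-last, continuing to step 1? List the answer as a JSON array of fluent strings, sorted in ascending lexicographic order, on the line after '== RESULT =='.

Work backward from the goal:
  through step 2 (grab(k1)): drop {have(k1)}, keep {open(d_office_kitchen)}, require {at(kitchen), key_at(k1,kitchen)}
    → {at(kitchen), key_at(k1,kitchen), open(d_office_kitchen)}
  through step 1 (move(office,kitchen)): drop {at(kitchen)}, keep {key_at(k1,kitchen), open(d_office_kitchen)}, require {at(office), open(d_office_kitchen)}
    → {at(office), key_at(k1,kitchen), open(d_office_kitchen)}

== RESULT ==
["at(office)", "key_at(k1,kitchen)", "open(d_office_kitchen)"]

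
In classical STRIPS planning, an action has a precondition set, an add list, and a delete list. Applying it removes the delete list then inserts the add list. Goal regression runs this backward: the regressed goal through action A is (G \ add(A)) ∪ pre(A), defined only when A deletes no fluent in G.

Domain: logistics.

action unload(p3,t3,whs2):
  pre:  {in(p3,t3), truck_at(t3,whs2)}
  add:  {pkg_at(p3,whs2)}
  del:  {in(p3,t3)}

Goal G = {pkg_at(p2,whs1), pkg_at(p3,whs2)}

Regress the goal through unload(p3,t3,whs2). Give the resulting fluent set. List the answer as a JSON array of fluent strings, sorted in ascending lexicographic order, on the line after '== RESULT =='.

Compute (G \ add) ∪ pre:
  G ∩ del = {}  (empty — regression defined)
  G \ add = {pkg_at(p2,whs1), pkg_at(p3,whs2)} \ {pkg_at(p3,whs2)} = {pkg_at(p2,whs1)}
  ∪ pre   = {pkg_at(p2,whs1)} ∪ {in(p3,t3), truck_at(t3,whs2)}
          = {in(p3,t3), pkg_at(p2,whs1), truck_at(t3,whs2)}

== RESULT ==
["in(p3,t3)", "pkg_at(p2,whs1)", "truck_at(t3,whs2)"]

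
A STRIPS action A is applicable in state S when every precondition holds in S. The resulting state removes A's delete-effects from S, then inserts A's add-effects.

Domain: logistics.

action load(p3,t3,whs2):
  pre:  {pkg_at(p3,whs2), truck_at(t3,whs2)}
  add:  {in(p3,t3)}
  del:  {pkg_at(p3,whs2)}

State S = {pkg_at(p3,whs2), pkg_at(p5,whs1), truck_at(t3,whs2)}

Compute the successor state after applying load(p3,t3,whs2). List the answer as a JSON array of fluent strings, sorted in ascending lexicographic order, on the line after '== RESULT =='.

Progress:
  pre ⊆ S: {pkg_at(p3,whs2), truck_at(t3,whs2)} ⊆ S  — applicable
  S \ del = {pkg_at(p5,whs1), truck_at(t3,whs2)}
  ∪ add   = {in(p3,t3), pkg_at(p5,whs1), truck_at(t3,whs2)}

== RESULT ==
["in(p3,t3)", "pkg_at(p5,whs1)", "truck_at(t3,whs2)"]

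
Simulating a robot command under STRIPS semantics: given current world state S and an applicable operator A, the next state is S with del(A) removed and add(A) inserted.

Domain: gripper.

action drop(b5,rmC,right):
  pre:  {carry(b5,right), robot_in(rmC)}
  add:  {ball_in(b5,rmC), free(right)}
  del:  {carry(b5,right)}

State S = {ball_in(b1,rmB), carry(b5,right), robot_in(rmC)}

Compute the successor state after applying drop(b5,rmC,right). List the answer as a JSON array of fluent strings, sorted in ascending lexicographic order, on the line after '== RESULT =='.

Progress:
  pre ⊆ S: {carry(b5,right), robot_in(rmC)} ⊆ S  — applicable
  S \ del = {ball_in(b1,rmB), robot_in(rmC)}
  ∪ add   = {ball_in(b1,rmB), ball_in(b5,rmC), free(right), robot_in(rmC)}

== RESULT ==
["ball_in(b1,rmB)", "ball_in(b5,rmC)", "free(right)", "robot_in(rmC)"]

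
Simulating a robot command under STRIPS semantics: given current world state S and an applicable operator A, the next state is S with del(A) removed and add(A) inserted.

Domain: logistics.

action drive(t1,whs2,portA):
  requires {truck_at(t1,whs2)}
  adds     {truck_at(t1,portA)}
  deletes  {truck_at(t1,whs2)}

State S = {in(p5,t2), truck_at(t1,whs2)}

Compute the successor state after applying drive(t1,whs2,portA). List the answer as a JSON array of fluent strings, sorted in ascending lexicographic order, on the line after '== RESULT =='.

Progress:
  pre ⊆ S: {truck_at(t1,whs2)} ⊆ S  — applicable
  S \ del = {in(p5,t2)}
  ∪ add   = {in(p5,t2), truck_at(t1,portA)}

== RESULT ==
["in(p5,t2)", "truck_at(t1,portA)"]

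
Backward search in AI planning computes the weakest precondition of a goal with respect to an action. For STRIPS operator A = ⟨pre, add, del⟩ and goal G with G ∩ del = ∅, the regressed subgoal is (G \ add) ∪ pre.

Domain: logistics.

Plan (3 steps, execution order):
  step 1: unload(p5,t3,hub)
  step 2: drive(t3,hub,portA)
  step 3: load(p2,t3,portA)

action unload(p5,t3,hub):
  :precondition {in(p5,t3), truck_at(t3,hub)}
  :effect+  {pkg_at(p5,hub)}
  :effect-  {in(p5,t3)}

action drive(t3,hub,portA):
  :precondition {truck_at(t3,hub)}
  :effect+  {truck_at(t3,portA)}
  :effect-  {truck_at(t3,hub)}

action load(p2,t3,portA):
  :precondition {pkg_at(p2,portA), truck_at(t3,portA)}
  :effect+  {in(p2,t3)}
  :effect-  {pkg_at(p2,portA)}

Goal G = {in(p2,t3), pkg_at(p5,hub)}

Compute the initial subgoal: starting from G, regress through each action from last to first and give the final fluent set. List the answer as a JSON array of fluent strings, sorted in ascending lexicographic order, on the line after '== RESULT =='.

Work backward from the goal:
  through step 3 (load(p2,t3,portA)): drop {in(p2,t3)}, keep {pkg_at(p5,hub)}, require {pkg_at(p2,portA), truck_at(t3,portA)}
    → {pkg_at(p2,portA), pkg_at(p5,hub), truck_at(t3,portA)}
  through step 2 (drive(t3,hub,portA)): drop {truck_at(t3,portA)}, keep {pkg_at(p2,portA), pkg_at(p5,hub)}, require {truck_at(t3,hub)}
    → {pkg_at(p2,portA), pkg_at(p5,hub), truck_at(t3,hub)}
  through step 1 (unload(p5,t3,hub)): drop {pkg_at(p5,hub)}, keep {pkg_at(p2,portA), truck_at(t3,hub)}, require {in(p5,t3), truck_at(t3,hub)}
    → {in(p5,t3), pkg_at(p2,portA), truck_at(t3,hub)}

== RESULT ==
["in(p5,t3)", "pkg_at(p2,portA)", "truck_at(t3,hub)"]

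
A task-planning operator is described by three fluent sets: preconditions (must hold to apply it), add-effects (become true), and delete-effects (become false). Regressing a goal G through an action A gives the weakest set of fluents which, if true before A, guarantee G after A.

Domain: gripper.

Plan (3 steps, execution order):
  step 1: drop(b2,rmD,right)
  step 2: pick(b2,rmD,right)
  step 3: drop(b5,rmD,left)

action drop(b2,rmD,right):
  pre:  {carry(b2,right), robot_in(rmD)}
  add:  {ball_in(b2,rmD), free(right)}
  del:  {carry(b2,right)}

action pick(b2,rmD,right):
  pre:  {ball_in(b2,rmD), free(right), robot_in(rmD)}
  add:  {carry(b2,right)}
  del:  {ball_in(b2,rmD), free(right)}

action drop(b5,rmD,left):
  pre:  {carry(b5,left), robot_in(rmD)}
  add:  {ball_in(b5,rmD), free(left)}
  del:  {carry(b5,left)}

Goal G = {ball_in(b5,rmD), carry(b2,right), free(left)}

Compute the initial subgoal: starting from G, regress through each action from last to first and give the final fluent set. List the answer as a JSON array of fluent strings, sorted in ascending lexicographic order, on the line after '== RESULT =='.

Regress step by step:
  through step 3 (drop(b5,rmD,left)): drop {ball_in(b5,rmD), free(left)}, keep {carry(b2,right)}, require {carry(b5,left), robot_in(rmD)}
    → {carry(b2,right), carry(b5,left), robot_in(rmD)}
  through step 2 (pick(b2,rmD,right)): drop {carry(b2,right)}, keep {carry(b5,left), robot_in(rmD)}, require {ball_in(b2,rmD), free(right), robot_in(rmD)}
    → {ball_in(b2,rmD), carry(b5,left), free(right), robot_in(rmD)}
  through step 1 (drop(b2,rmD,right)): drop {ball_in(b2,rmD), free(right)}, keep {carry(b5,left), robot_in(rmD)}, require {carry(b2,right), robot_in(rmD)}
    → {carry(b2,right), carry(b5,left), robot_in(rmD)}

== RESULT ==
["carry(b2,right)", "carry(b5,left)", "robot_in(rmD)"]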